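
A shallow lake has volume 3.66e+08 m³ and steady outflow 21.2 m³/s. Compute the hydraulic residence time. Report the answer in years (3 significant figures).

0.547 yr

Q = 21.2 m³/s × 3.156e+07 s/yr = 6.69e+08 m³/yr.
Hydraulic residence time τ = V/Q = 3.66e+08/6.69e+08 = 0.5471 yr.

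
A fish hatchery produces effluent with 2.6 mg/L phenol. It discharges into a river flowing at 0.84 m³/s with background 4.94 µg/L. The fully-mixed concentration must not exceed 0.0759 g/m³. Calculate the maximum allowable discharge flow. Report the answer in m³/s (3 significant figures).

0.0236 m³/s

4.94 µg/L = 0.00494 mg/L.
Mass balance at complete mixing: C_std·(Q_w + Q_r) = Q_w·C_e + Q_r·C_b.
Rearranging, Q_w = Q_r·(C_std − C_b)/(C_e − C_std) = 0.84·(0.0759 − 0.00494) / (2.6 − 0.0759) = 0.02361 m³/s.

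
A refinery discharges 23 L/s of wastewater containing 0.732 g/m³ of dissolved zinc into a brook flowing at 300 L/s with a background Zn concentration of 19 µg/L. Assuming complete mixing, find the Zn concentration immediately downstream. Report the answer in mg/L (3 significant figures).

0.0698 mg/L

23 L/s = 0.023 m³/s.
300 L/s = 0.3 m³/s.
19 µg/L = 0.019 mg/L.
By mass balance at complete mixing, C = (0.023·0.732 + 0.3·0.019) / (0.023 + 0.3) = 0.02254/0.323 = 0.06977 mg/L.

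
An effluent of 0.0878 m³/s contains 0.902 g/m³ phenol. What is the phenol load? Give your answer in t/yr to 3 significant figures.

2.50 t/yr

Mass flux = Q·C = 0.0878 m³/s × 0.902 g/m³ = 0.0792 g/s.
= 0.0792 g/s × 31.56 = 2.499 t/yr.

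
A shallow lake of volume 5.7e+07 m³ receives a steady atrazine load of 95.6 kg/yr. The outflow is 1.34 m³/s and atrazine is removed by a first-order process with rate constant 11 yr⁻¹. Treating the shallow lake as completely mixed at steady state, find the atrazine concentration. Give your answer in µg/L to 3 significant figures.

Outflow Q = 1.34 m³/s × 3.156e+07 s/yr = 4.229e+07 m³/yr.
Steady-state CSTR mass balance: W = Q·C + k·V·C, so C = W/(Q + kV).
Q + kV = 4.229e+07 + 11·5.7e+07 = 6.693e+08 m³/yr.
C = 95.6/6.693e+08 = 1.428e-07 kg/m³ = 0.0001428 mg/L = 0.1428 µg/L.

0.143 µg/L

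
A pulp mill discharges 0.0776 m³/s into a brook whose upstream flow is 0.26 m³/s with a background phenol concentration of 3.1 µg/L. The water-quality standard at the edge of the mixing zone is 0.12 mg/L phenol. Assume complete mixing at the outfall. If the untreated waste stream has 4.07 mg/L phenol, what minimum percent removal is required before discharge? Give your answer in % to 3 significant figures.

3.1 µg/L = 0.0031 mg/L.
Mass balance: 0.12·0.3376 = 0.0776·Cₑ + 0.26·0.0031.
Cₑ = (0.04051 − 0.000806) / 0.0776 = 0.5117 mg/L.
Required removal = 1 − 0.5117/4.07 = 87.43 %.

87.4 %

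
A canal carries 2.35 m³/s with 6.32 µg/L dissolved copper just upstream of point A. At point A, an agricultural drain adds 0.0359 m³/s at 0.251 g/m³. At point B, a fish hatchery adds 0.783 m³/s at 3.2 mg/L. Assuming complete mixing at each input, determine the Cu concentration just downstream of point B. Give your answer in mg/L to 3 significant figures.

6.32 µg/L = 0.00632 mg/L.
After input A: C = (2.35·0.00632 + 0.0359·0.251) / 2.386 = 0.01 mg/L.
After input B: C = (2.386·0.01 + 0.783·3.2) / 3.169 = 0.7982 mg/L.

0.798 mg/L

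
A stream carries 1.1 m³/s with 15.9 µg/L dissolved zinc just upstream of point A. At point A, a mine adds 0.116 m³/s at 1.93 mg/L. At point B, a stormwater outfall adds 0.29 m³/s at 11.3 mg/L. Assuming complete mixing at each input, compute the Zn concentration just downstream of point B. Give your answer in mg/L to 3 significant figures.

2.34 mg/L

15.9 µg/L = 0.0159 mg/L.
After input A: C = (1.1·0.0159 + 0.116·1.93) / 1.216 = 0.1985 mg/L.
After input B: C = (1.216·0.1985 + 0.29·11.3) / 1.506 = 2.336 mg/L.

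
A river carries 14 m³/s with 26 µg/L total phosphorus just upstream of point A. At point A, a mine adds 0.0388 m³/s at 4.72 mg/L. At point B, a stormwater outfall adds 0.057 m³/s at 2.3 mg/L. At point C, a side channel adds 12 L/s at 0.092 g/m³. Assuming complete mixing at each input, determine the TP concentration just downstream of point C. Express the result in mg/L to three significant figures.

26 µg/L = 0.026 mg/L.
After input A: C = (14·0.026 + 0.0388·4.72) / 14.04 = 0.03897 mg/L.
After input B: C = (14.04·0.03897 + 0.057·2.3) / 14.1 = 0.04812 mg/L.
12 L/s = 0.012 m³/s.
After input C: C = (14.1·0.04812 + 0.012·0.092) / 14.11 = 0.04815 mg/L.

0.0482 mg/L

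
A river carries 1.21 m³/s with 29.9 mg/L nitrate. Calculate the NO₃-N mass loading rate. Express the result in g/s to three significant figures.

Mass flux = Q·C = 1.21 m³/s × 29.9 g/m³ = 36.18 g/s.

36.2 g/s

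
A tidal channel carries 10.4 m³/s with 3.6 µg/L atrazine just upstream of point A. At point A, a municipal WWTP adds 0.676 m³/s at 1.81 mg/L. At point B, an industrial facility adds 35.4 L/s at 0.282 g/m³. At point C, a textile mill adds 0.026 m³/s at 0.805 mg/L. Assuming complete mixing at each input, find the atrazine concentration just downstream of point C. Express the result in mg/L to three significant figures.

3.6 µg/L = 0.0036 mg/L.
After input A: C = (10.4·0.0036 + 0.676·1.81) / 11.08 = 0.1138 mg/L.
35.4 L/s = 0.0354 m³/s.
After input B: C = (11.08·0.1138 + 0.0354·0.282) / 11.11 = 0.1144 mg/L.
After input C: C = (11.11·0.1144 + 0.026·0.805) / 11.14 = 0.116 mg/L.

0.116 mg/L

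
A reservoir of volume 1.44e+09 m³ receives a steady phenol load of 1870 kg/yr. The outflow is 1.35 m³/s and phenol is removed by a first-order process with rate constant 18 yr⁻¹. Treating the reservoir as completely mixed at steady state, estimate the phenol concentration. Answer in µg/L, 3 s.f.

0.0720 µg/L

Outflow Q = 1.35 m³/s × 3.156e+07 s/yr = 4.26e+07 m³/yr.
Steady-state CSTR mass balance: W = Q·C + k·V·C, so C = W/(Q + kV).
Q + kV = 4.26e+07 + 18·1.44e+09 = 2.596e+10 m³/yr.
C = 1870/2.596e+10 = 7.203e-08 kg/m³ = 7.203e-05 mg/L = 0.07203 µg/L.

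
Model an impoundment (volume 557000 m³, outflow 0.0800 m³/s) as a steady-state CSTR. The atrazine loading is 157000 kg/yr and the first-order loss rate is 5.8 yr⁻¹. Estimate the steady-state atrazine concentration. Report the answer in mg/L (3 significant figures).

Outflow Q = 0.0800 m³/s × 3.156e+07 s/yr = 2.525e+06 m³/yr.
Steady-state CSTR mass balance: W = Q·C + k·V·C, so C = W/(Q + kV).
Q + kV = 2.525e+06 + 5.8·557000 = 5.755e+06 m³/yr.
C = 157000/5.755e+06 = 0.02728 kg/m³ = 27.28 mg/L.

27.3 mg/L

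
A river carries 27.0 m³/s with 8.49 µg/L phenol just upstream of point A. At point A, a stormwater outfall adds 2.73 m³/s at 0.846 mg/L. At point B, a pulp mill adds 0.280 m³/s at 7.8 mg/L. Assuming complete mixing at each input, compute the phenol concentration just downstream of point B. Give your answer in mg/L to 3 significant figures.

8.49 µg/L = 0.00849 mg/L.
After input A: C = (27·0.00849 + 2.73·0.846) / 29.73 = 0.0854 mg/L.
After input B: C = (29.73·0.0854 + 0.28·7.8) / 30.01 = 0.1574 mg/L.

0.157 mg/L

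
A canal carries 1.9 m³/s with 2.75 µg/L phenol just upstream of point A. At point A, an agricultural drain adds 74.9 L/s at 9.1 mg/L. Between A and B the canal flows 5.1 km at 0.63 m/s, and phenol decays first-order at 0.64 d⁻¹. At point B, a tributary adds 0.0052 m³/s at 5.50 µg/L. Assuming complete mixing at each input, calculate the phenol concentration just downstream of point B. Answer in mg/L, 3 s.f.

0.327 mg/L

2.75 µg/L = 0.00275 mg/L.
74.9 L/s = 0.0749 m³/s.
After input A: C = (1.9·0.00275 + 0.0749·9.1) / 1.975 = 0.3478 mg/L.
Over the 5.1 km reach to input B (t = 8095 s = 0.09369 d), decay gives C = 0.3478·exp(−0.64·0.09369) = 0.3275 mg/L.
5.50 µg/L = 0.0055 mg/L.
After input B: C = (1.975·0.3275 + 0.0052·0.0055) / 1.98 = 0.3267 mg/L.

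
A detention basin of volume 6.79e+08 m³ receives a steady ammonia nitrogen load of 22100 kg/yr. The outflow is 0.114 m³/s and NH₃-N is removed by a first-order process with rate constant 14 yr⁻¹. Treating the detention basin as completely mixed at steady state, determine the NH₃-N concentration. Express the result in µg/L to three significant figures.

Outflow Q = 0.114 m³/s × 3.156e+07 s/yr = 3.598e+06 m³/yr.
Steady-state CSTR mass balance: W = Q·C + k·V·C, so C = W/(Q + kV).
Q + kV = 3.598e+06 + 14·6.79e+08 = 9.51e+09 m³/yr.
C = 22100/9.51e+09 = 2.324e-06 kg/m³ = 0.002324 mg/L = 2.324 µg/L.

2.32 µg/L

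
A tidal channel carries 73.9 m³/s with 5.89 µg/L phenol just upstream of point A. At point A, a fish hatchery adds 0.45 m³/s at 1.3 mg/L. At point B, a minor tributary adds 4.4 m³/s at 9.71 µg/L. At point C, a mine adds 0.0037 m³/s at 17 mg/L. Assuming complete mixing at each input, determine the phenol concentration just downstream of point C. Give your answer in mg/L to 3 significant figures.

0.0143 mg/L

5.89 µg/L = 0.00589 mg/L.
After input A: C = (73.9·0.00589 + 0.45·1.3) / 74.35 = 0.01372 mg/L.
9.71 µg/L = 0.00971 mg/L.
After input B: C = (74.35·0.01372 + 4.4·0.00971) / 78.75 = 0.0135 mg/L.
After input C: C = (78.75·0.0135 + 0.0037·17) / 78.75 = 0.0143 mg/L.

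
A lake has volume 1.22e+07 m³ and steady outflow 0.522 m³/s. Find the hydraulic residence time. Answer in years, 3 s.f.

Q = 0.522 m³/s × 3.156e+07 s/yr = 1.647e+07 m³/yr.
Hydraulic residence time τ = V/Q = 1.22e+07/1.647e+07 = 0.7406 yr.

0.741 yr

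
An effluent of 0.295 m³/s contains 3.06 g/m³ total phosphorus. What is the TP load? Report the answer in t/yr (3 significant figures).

28.5 t/yr

Mass flux = Q·C = 0.295 m³/s × 3.06 g/m³ = 0.9027 g/s.
= 0.9027 g/s × 31.56 = 28.49 t/yr.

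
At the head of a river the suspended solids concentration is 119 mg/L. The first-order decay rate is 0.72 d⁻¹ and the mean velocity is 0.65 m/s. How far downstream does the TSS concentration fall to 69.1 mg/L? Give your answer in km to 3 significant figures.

From C = C₀·e^(−kt), t = ln(C₀/C)/k = ln(119/69.1)/0.72 = 0.5436/0.72 = 0.755 d.
Distance = v·t = 0.65 m/s × 6.523e+04 s = 4.24e+04 m = 42.4 km.

42.4 km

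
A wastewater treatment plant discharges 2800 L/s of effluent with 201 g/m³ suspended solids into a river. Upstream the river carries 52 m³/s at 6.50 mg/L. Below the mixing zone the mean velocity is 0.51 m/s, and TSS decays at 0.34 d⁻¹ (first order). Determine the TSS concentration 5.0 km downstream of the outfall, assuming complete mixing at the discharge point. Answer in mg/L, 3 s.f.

2800 L/s = 2.8 m³/s.
After complete mixing, C₀ = (2.8·201 + 52·6.5) / 54.8 = 16.44 mg/L.
Travel time t = 5000 m / 0.51 m/s = 9804 s = 0.1135 d.
C = 16.44·exp(−0.34·0.1135) = 16.44·0.9622 = 15.82 mg/L.

15.8 mg/L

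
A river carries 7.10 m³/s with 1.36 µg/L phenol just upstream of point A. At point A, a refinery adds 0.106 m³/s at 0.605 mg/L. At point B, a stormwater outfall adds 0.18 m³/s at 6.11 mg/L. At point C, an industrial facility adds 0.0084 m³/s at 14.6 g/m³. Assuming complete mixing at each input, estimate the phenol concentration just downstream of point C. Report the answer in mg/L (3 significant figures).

0.175 mg/L

1.36 µg/L = 0.00136 mg/L.
After input A: C = (7.1·0.00136 + 0.106·0.605) / 7.206 = 0.01024 mg/L.
After input B: C = (7.206·0.01024 + 0.18·6.11) / 7.386 = 0.1589 mg/L.
After input C: C = (7.386·0.1589 + 0.0084·14.6) / 7.394 = 0.1753 mg/L.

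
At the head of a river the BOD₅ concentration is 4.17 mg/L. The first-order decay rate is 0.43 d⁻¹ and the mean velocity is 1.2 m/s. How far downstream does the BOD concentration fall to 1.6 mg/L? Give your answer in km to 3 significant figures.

From C = C₀·e^(−kt), t = ln(C₀/C)/k = ln(4.17/1.6)/0.43 = 0.9579/0.43 = 2.228 d.
Distance = v·t = 1.2 m/s × 1.925e+05 s = 2.31e+05 m = 231 km.

231 km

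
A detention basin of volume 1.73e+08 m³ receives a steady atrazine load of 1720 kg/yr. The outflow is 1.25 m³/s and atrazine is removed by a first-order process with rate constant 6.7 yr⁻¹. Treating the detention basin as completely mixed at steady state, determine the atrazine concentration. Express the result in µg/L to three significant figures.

1.44 µg/L

Outflow Q = 1.25 m³/s × 3.156e+07 s/yr = 3.945e+07 m³/yr.
Steady-state CSTR mass balance: W = Q·C + k·V·C, so C = W/(Q + kV).
Q + kV = 3.945e+07 + 6.7·1.73e+08 = 1.199e+09 m³/yr.
C = 1720/1.199e+09 = 1.435e-06 kg/m³ = 0.001435 mg/L = 1.435 µg/L.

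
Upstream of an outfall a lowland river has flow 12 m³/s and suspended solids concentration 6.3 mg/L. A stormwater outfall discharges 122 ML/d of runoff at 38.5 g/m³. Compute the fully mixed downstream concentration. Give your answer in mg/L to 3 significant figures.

122 ML/d = 1.412 m³/s.
Flow-weighted mixing gives C = (1.412·38.5 + 12·6.3) / (1.412 + 12) = 130/13.41 = 9.69 mg/L.

9.69 mg/L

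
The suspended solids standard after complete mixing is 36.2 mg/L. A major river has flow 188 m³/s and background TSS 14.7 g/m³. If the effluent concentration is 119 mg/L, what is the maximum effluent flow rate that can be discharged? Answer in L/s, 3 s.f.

Mass balance at complete mixing: C_std·(Q_w + Q_r) = Q_w·C_e + Q_r·C_b.
Rearranging, Q_w = Q_r·(C_std − C_b)/(C_e − C_std) = 188·(36.2 − 14.7) / (119 − 36.2) = 48.82 m³/s.
= 4.882e+04 L/s.

48800 L/s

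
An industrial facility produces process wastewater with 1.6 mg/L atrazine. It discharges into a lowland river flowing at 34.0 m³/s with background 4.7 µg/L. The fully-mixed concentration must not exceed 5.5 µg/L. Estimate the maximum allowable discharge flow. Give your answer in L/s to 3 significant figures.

17.1 L/s

4.7 µg/L = 0.0047 mg/L.
5.5 µg/L = 0.0055 mg/L.
Mass balance at complete mixing: C_std·(Q_w + Q_r) = Q_w·C_e + Q_r·C_b.
Rearranging, Q_w = Q_r·(C_std − C_b)/(C_e − C_std) = 34.0·(0.0055 − 0.0047) / (1.6 − 0.0055) = 0.01706 m³/s.
= 17.06 L/s.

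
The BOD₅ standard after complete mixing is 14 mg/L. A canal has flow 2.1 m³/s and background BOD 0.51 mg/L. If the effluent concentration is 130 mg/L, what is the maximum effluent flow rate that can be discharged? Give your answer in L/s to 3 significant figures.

244 L/s

Mass balance at complete mixing: C_std·(Q_w + Q_r) = Q_w·C_e + Q_r·C_b.
Rearranging, Q_w = Q_r·(C_std − C_b)/(C_e − C_std) = 2.1·(14 − 0.51) / (130 − 14) = 0.2442 m³/s.
= 244.2 L/s.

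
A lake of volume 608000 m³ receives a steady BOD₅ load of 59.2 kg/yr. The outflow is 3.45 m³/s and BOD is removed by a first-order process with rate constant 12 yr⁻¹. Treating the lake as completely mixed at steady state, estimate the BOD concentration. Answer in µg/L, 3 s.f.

Outflow Q = 3.45 m³/s × 3.156e+07 s/yr = 1.089e+08 m³/yr.
Steady-state CSTR mass balance: W = Q·C + k·V·C, so C = W/(Q + kV).
Q + kV = 1.089e+08 + 12·608000 = 1.162e+08 m³/yr.
C = 59.2/1.162e+08 = 5.096e-07 kg/m³ = 0.0005096 mg/L = 0.5096 µg/L.

0.510 µg/L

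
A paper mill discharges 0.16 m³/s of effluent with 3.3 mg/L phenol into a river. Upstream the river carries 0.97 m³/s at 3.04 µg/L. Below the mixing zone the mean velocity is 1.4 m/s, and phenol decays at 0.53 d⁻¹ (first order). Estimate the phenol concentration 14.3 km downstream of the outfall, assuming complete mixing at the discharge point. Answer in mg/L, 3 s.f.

3.04 µg/L = 0.00304 mg/L.
After complete mixing, C₀ = (0.16·3.3 + 0.97·0.00304) / 1.13 = 0.4699 mg/L.
Travel time t = 1.43e+04 m / 1.4 m/s = 1.021e+04 s = 0.1182 d.
C = 0.4699·exp(−0.53·0.1182) = 0.4699·0.9393 = 0.4413 mg/L.

0.441 mg/L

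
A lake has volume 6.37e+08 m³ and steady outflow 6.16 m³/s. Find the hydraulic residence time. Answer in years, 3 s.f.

3.28 yr

Q = 6.16 m³/s × 3.156e+07 s/yr = 1.944e+08 m³/yr.
Hydraulic residence time τ = V/Q = 6.37e+08/1.944e+08 = 3.277 yr.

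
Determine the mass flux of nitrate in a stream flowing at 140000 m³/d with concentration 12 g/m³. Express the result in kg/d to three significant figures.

1680 kg/d

140000 m³/d = 1.62 m³/s.
Mass flux = Q·C = 1.62 m³/s × 12 g/m³ = 19.44 g/s.
= 19.44 g/s × 86.4 = 1680 kg/d.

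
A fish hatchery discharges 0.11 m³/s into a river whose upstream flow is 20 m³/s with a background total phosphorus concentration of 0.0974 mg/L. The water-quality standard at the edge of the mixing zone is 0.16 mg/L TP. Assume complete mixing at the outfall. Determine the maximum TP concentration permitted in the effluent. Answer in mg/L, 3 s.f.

11.5 mg/L

Mass balance: 0.16·20.11 = 0.11·Cₑ + 20·0.0974.
Cₑ = (3.218 − 1.948) / 0.11 = 11.54 mg/L.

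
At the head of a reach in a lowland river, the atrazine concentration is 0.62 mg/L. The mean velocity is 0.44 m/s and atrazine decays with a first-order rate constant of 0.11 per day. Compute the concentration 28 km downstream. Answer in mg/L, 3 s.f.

0.572 mg/L

Travel time t = 28 km / 0.44 m/s = 2.8e+04/0.44 = 6.364e+04 s = 0.7365 d.
First-order decay: C = 0.62·exp(−0.11·0.7365) = 0.62·0.9222 = 0.5717 mg/L.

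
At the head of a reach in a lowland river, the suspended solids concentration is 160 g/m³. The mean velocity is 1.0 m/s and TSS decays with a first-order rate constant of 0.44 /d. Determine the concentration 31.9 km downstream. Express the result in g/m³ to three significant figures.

Travel time t = 31.9 km / 1.0 m/s = 3.19e+04/1.0 = 3.19e+04 s = 0.3692 d.
First-order decay: C = 160·exp(−0.44·0.3692) = 160·0.8501 = 136 g/m³.

136 g/m³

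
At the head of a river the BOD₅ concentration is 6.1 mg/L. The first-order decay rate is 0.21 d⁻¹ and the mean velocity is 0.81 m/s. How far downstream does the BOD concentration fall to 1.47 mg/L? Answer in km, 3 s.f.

474 km

From C = C₀·e^(−kt), t = ln(C₀/C)/k = ln(6.1/1.47)/0.21 = 1.423/0.21 = 6.776 d.
Distance = v·t = 0.81 m/s × 5.855e+05 s = 4.742e+05 m = 474.2 km.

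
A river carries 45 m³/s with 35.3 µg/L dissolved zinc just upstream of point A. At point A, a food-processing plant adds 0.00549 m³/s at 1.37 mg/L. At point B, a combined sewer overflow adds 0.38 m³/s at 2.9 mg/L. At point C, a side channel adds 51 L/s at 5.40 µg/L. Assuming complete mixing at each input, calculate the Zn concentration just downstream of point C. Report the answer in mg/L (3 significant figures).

0.0594 mg/L

35.3 µg/L = 0.0353 mg/L.
After input A: C = (45·0.0353 + 0.00549·1.37) / 45.01 = 0.03546 mg/L.
After input B: C = (45.01·0.03546 + 0.38·2.9) / 45.39 = 0.05945 mg/L.
51 L/s = 0.051 m³/s.
5.40 µg/L = 0.0054 mg/L.
After input C: C = (45.39·0.05945 + 0.051·0.0054) / 45.44 = 0.05939 mg/L.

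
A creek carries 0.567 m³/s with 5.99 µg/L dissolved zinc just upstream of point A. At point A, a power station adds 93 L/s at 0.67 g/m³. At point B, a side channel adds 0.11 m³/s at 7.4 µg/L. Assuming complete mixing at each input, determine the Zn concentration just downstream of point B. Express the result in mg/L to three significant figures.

5.99 µg/L = 0.00599 mg/L.
93 L/s = 0.093 m³/s.
After input A: C = (0.567·0.00599 + 0.093·0.67) / 0.66 = 0.09956 mg/L.
7.4 µg/L = 0.0074 mg/L.
After input B: C = (0.66·0.09956 + 0.11·0.0074) / 0.77 = 0.08639 mg/L.

0.0864 mg/L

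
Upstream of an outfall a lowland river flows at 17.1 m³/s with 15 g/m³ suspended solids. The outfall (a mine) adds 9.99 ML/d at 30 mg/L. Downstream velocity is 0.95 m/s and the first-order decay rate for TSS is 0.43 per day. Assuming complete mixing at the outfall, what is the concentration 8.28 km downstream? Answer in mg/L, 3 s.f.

9.99 ML/d = 0.1156 m³/s.
After complete mixing, C₀ = (0.1156·30 + 17.1·15) / 17.22 = 15.1 mg/L.
Travel time t = 8280 m / 0.95 m/s = 8716 s = 0.1009 d.
C = 15.1·exp(−0.43·0.1009) = 15.1·0.9576 = 14.46 mg/L.

14.5 mg/L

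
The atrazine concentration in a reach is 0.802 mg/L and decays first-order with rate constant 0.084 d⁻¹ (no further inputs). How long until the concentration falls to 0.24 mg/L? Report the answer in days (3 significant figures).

t = ln(C₀/C)/k = ln(0.802/0.24)/0.084 = 1.206/0.084 = 14.36 d.

14.4 d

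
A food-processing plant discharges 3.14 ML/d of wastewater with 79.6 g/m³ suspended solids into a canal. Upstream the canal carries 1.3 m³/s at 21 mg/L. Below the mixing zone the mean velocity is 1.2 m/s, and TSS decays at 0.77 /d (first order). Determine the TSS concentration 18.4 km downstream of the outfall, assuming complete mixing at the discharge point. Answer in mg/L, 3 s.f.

3.14 ML/d = 0.03634 m³/s.
After complete mixing, C₀ = (0.03634·79.6 + 1.3·21) / 1.336 = 22.59 mg/L.
Travel time t = 1.84e+04 m / 1.2 m/s = 1.533e+04 s = 0.1775 d.
C = 22.59·exp(−0.77·0.1775) = 22.59·0.8723 = 19.71 mg/L.

19.7 mg/L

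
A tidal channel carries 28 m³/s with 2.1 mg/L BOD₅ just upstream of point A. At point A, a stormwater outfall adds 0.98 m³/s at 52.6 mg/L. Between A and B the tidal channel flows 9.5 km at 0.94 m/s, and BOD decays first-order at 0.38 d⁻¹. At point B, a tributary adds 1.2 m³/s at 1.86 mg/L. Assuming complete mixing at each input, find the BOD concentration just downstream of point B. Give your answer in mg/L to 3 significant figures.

After input A: C = (28·2.1 + 0.98·52.6) / 28.98 = 3.808 mg/L.
Over the 9.5 km reach to input B (t = 1.011e+04 s = 0.117 d), decay gives C = 3.808·exp(−0.38·0.117) = 3.642 mg/L.
After input B: C = (28.98·3.642 + 1.2·1.86) / 30.18 = 3.571 mg/L.

3.57 mg/L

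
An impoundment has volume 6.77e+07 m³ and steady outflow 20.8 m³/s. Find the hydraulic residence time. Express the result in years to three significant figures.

0.103 yr

Q = 20.8 m³/s × 3.156e+07 s/yr = 6.564e+08 m³/yr.
Hydraulic residence time τ = V/Q = 6.77e+07/6.564e+08 = 0.1031 yr.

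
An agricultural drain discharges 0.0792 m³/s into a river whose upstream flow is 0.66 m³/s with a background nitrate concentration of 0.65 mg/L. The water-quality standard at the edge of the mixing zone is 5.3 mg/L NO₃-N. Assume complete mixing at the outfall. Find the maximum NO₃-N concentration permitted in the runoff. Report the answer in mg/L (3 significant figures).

44.0 mg/L

Mass balance: 5.3·0.7392 = 0.0792·Cₑ + 0.66·0.65.
Cₑ = (3.918 − 0.429) / 0.0792 = 44.05 mg/L.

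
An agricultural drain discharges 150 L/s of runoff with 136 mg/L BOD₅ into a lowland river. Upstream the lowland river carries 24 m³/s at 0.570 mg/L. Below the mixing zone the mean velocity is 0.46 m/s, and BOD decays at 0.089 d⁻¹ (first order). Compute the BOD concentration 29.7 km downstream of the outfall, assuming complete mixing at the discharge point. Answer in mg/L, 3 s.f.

1.32 mg/L

150 L/s = 0.15 m³/s.
After complete mixing, C₀ = (0.15·136 + 24·0.57) / 24.15 = 1.411 mg/L.
Travel time t = 2.97e+04 m / 0.46 m/s = 6.457e+04 s = 0.7473 d.
C = 1.411·exp(−0.089·0.7473) = 1.411·0.9357 = 1.32 mg/L.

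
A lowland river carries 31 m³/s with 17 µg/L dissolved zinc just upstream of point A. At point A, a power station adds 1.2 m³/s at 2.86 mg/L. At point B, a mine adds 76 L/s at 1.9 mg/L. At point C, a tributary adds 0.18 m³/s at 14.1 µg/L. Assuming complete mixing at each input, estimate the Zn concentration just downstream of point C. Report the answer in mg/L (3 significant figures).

0.127 mg/L

17 µg/L = 0.017 mg/L.
After input A: C = (31·0.017 + 1.2·2.86) / 32.2 = 0.123 mg/L.
76 L/s = 0.076 m³/s.
After input B: C = (32.2·0.123 + 0.076·1.9) / 32.28 = 0.1271 mg/L.
14.1 µg/L = 0.0141 mg/L.
After input C: C = (32.28·0.1271 + 0.18·0.0141) / 32.46 = 0.1265 mg/L.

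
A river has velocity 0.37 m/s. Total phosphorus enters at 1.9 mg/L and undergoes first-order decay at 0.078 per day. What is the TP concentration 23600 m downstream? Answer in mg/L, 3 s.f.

Travel time t = 23600 m / 0.37 m/s = 2.36e+04/0.37 = 6.378e+04 s = 0.7382 d.
First-order decay: C = 1.9·exp(−0.078·0.7382) = 1.9·0.944 = 1.794 mg/L.

1.79 mg/L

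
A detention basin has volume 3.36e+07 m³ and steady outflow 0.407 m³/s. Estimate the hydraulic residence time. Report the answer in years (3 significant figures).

2.62 yr

Q = 0.407 m³/s × 3.156e+07 s/yr = 1.284e+07 m³/yr.
Hydraulic residence time τ = V/Q = 3.36e+07/1.284e+07 = 2.616 yr.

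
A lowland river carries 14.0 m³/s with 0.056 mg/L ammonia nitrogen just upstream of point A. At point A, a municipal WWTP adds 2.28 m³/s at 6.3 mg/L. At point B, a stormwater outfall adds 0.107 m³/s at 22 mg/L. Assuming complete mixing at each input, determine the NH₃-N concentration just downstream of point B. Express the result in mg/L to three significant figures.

After input A: C = (14·0.056 + 2.28·6.3) / 16.28 = 0.9305 mg/L.
After input B: C = (16.28·0.9305 + 0.107·22) / 16.39 = 1.068 mg/L.

1.07 mg/L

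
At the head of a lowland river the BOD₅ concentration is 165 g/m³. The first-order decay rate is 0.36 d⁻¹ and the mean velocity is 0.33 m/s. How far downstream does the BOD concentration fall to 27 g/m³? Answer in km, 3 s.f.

143 km

From C = C₀·e^(−kt), t = ln(C₀/C)/k = ln(165/27)/0.36 = 1.81/0.36 = 5.028 d.
Distance = v·t = 0.33 m/s × 4.344e+05 s = 1.434e+05 m = 143.4 km.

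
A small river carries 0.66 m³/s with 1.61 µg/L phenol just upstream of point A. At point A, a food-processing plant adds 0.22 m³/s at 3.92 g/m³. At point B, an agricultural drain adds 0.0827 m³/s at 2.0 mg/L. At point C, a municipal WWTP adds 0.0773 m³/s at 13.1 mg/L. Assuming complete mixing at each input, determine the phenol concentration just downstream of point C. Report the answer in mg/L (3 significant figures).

1.61 µg/L = 0.00161 mg/L.
After input A: C = (0.66·0.00161 + 0.22·3.92) / 0.88 = 0.9812 mg/L.
After input B: C = (0.88·0.9812 + 0.0827·2) / 0.9627 = 1.069 mg/L.
After input C: C = (0.9627·1.069 + 0.0773·13.1) / 1.04 = 1.963 mg/L.

1.96 mg/L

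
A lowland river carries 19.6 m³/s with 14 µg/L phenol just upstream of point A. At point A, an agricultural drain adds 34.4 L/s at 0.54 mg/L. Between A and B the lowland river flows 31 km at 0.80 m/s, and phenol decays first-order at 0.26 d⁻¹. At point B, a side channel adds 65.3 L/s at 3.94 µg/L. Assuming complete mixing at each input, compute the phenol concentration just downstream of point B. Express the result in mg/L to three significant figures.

0.0132 mg/L

14 µg/L = 0.014 mg/L.
34.4 L/s = 0.0344 m³/s.
After input A: C = (19.6·0.014 + 0.0344·0.54) / 19.63 = 0.01492 mg/L.
Over the 31 km reach to input B (t = 3.875e+04 s = 0.4485 d), decay gives C = 0.01492·exp(−0.26·0.4485) = 0.01328 mg/L.
65.3 L/s = 0.0653 m³/s.
3.94 µg/L = 0.00394 mg/L.
After input B: C = (19.63·0.01328 + 0.0653·0.00394) / 19.7 = 0.01325 mg/L.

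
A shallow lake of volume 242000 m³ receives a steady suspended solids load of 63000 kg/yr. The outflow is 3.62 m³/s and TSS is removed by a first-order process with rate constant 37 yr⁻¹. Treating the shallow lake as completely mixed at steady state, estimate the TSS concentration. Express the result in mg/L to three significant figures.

Outflow Q = 3.62 m³/s × 3.156e+07 s/yr = 1.142e+08 m³/yr.
Steady-state CSTR mass balance: W = Q·C + k·V·C, so C = W/(Q + kV).
Q + kV = 1.142e+08 + 37·242000 = 1.232e+08 m³/yr.
C = 63000/1.232e+08 = 0.0005114 kg/m³ = 0.5114 mg/L.

0.511 mg/L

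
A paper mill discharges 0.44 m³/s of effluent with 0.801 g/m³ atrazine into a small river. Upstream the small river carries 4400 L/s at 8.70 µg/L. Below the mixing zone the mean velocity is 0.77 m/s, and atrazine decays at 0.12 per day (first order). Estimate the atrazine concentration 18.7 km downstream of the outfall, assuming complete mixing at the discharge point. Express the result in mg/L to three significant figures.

4400 L/s = 4.4 m³/s.
8.70 µg/L = 0.0087 mg/L.
After complete mixing, C₀ = (0.44·0.801 + 4.4·0.0087) / 4.84 = 0.08073 mg/L.
Travel time t = 1.87e+04 m / 0.77 m/s = 2.429e+04 s = 0.2811 d.
C = 0.08073·exp(−0.12·0.2811) = 0.08073·0.9668 = 0.07805 mg/L.

0.0780 mg/L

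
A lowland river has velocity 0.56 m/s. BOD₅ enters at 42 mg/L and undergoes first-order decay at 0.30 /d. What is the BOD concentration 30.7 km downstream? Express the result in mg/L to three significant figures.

34.7 mg/L

Travel time t = 30.7 km / 0.56 m/s = 3.07e+04/0.56 = 5.482e+04 s = 0.6345 d.
First-order decay: C = 42·exp(−0.30·0.6345) = 42·0.8267 = 34.72 mg/L.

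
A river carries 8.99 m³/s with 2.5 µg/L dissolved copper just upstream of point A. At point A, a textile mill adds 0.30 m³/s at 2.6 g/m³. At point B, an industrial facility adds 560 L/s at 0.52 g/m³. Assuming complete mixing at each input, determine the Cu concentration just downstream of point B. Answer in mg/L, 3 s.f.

0.111 mg/L

2.5 µg/L = 0.0025 mg/L.
After input A: C = (8.99·0.0025 + 0.3·2.6) / 9.29 = 0.08638 mg/L.
560 L/s = 0.56 m³/s.
After input B: C = (9.29·0.08638 + 0.56·0.52) / 9.85 = 0.111 mg/L.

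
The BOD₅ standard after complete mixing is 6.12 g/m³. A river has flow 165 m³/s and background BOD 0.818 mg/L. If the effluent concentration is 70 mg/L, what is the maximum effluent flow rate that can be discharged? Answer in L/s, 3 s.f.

13700 L/s

Mass balance at complete mixing: C_std·(Q_w + Q_r) = Q_w·C_e + Q_r·C_b.
Rearranging, Q_w = Q_r·(C_std − C_b)/(C_e − C_std) = 165·(6.12 − 0.818) / (70 − 6.12) = 13.69 m³/s.
= 1.369e+04 L/s.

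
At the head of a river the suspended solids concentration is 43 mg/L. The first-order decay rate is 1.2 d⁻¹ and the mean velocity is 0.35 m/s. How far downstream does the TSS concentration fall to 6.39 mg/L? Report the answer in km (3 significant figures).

48.0 km

From C = C₀·e^(−kt), t = ln(C₀/C)/k = ln(43/6.39)/1.2 = 1.906/1.2 = 1.589 d.
Distance = v·t = 0.35 m/s × 1.373e+05 s = 4.804e+04 m = 48.04 km.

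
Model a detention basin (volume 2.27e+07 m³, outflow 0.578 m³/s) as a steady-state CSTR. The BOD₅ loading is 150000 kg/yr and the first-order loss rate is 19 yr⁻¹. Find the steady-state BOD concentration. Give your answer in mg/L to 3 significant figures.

0.334 mg/L

Outflow Q = 0.578 m³/s × 3.156e+07 s/yr = 1.824e+07 m³/yr.
Steady-state CSTR mass balance: W = Q·C + k·V·C, so C = W/(Q + kV).
Q + kV = 1.824e+07 + 19·2.27e+07 = 4.495e+08 m³/yr.
C = 150000/4.495e+08 = 0.0003337 kg/m³ = 0.3337 mg/L.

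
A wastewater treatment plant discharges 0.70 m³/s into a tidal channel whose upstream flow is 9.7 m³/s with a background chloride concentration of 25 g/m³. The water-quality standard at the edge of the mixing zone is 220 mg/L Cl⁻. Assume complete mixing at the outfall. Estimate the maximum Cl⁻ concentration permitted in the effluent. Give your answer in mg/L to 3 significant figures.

2920 mg/L

Mass balance: 220·10.4 = 0.7·Cₑ + 9.7·25.
Cₑ = (2288 − 242.5) / 0.7 = 2922 mg/L.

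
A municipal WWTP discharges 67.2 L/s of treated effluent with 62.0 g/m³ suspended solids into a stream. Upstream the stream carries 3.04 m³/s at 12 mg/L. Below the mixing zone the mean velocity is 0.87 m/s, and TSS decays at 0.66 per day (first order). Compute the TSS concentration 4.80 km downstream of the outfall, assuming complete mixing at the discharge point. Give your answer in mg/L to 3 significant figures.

12.5 mg/L

67.2 L/s = 0.0672 m³/s.
After complete mixing, C₀ = (0.0672·62 + 3.04·12) / 3.107 = 13.08 mg/L.
Travel time t = 4800 m / 0.87 m/s = 5517 s = 0.06386 d.
C = 13.08·exp(−0.66·0.06386) = 13.08·0.9587 = 12.54 mg/L.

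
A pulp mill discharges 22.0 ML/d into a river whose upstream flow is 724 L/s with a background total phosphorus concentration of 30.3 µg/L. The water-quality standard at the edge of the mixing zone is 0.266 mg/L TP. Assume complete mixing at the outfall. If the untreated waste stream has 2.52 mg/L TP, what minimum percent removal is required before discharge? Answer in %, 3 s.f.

62.9 %

22.0 ML/d = 0.2546 m³/s.
724 L/s = 0.724 m³/s.
30.3 µg/L = 0.0303 mg/L.
Mass balance: 0.266·0.9786 = 0.2546·Cₑ + 0.724·0.0303.
Cₑ = (0.2603 − 0.02194) / 0.2546 = 0.9362 mg/L.
Required removal = 1 − 0.9362/2.52 = 62.85 %.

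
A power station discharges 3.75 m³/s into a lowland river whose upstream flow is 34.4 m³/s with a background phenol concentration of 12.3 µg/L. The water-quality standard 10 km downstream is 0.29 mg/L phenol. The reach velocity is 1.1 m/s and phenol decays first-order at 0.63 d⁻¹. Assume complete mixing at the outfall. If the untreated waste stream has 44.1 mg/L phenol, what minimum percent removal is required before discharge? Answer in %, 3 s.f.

93.1 %

12.3 µg/L = 0.0123 mg/L.
Travel time to the compliance point: t = 1e+04/1.1 = 9091 s = 0.1052 d; decay factor exp(−0.63·0.1052) = 0.9359.
So the concentration just after mixing may be at most 0.29/0.9359 = 0.3099 mg/L.
Mass balance: 0.3099·38.15 = 3.75·Cₑ + 34.4·0.0123.
Cₑ = (11.82 − 0.4231) / 3.75 = 3.04 mg/L.
Required removal = 1 − 3.04/44.1 = 93.11 %.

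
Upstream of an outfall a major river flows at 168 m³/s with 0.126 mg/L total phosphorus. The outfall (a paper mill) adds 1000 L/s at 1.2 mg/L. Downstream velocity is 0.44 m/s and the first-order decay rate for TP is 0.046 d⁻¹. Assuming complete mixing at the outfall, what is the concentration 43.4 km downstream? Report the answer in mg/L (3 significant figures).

1000 L/s = 1 m³/s.
After complete mixing, C₀ = (1·1.2 + 168·0.126) / 169 = 0.1324 mg/L.
Travel time t = 4.34e+04 m / 0.44 m/s = 9.864e+04 s = 1.142 d.
C = 0.1324·exp(−0.046·1.142) = 0.1324·0.9488 = 0.1256 mg/L.

0.126 mg/L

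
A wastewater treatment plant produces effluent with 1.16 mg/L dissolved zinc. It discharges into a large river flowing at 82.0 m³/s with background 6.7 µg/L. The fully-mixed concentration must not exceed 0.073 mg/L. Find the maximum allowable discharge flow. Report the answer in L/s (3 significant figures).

6.7 µg/L = 0.0067 mg/L.
Mass balance at complete mixing: C_std·(Q_w + Q_r) = Q_w·C_e + Q_r·C_b.
Rearranging, Q_w = Q_r·(C_std − C_b)/(C_e − C_std) = 82.0·(0.073 − 0.0067) / (1.16 − 0.073) = 5.001 m³/s.
= 5001 L/s.

5000 L/s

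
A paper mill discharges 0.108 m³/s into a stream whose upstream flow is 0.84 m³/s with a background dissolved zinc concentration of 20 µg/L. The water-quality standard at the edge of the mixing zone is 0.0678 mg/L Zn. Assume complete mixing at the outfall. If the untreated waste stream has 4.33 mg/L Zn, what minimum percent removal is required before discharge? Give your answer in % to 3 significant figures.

89.8 %

20 µg/L = 0.02 mg/L.
Mass balance: 0.0678·0.948 = 0.108·Cₑ + 0.84·0.02.
Cₑ = (0.06427 − 0.0168) / 0.108 = 0.4396 mg/L.
Required removal = 1 − 0.4396/4.33 = 89.85 %.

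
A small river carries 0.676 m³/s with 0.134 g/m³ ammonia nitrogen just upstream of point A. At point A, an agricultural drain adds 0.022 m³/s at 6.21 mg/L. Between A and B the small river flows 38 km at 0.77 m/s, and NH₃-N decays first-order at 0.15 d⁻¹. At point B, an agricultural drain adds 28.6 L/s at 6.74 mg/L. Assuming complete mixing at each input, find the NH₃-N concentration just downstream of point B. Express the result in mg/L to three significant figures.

0.552 mg/L

After input A: C = (0.676·0.134 + 0.022·6.21) / 0.698 = 0.3255 mg/L.
Over the 38 km reach to input B (t = 4.935e+04 s = 0.5712 d), decay gives C = 0.3255·exp(−0.15·0.5712) = 0.2988 mg/L.
28.6 L/s = 0.0286 m³/s.
After input B: C = (0.698·0.2988 + 0.0286·6.74) / 0.7266 = 0.5523 mg/L.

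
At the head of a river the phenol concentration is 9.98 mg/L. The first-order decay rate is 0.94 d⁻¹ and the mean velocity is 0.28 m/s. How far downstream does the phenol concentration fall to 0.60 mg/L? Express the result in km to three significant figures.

From C = C₀·e^(−kt), t = ln(C₀/C)/k = ln(9.98/0.60)/0.94 = 2.811/0.94 = 2.991 d.
Distance = v·t = 0.28 m/s × 2.584e+05 s = 7.235e+04 m = 72.35 km.

72.4 km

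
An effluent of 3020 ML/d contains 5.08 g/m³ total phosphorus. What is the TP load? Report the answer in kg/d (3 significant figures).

15300 kg/d

3020 ML/d = 34.95 m³/s.
Mass flux = Q·C = 34.95 m³/s × 5.08 g/m³ = 177.6 g/s.
= 177.6 g/s × 86.4 = 1.534e+04 kg/d.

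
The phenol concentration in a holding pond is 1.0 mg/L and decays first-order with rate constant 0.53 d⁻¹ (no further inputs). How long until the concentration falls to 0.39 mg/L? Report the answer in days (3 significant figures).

1.78 d

t = ln(C₀/C)/k = ln(1.0/0.39)/0.53 = 0.9416/0.53 = 1.777 d.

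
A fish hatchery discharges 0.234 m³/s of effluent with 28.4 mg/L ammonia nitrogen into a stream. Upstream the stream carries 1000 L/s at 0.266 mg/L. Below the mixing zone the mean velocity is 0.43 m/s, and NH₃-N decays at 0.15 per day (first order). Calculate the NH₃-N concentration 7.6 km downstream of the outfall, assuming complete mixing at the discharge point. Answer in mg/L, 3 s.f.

1000 L/s = 1 m³/s.
After complete mixing, C₀ = (0.234·28.4 + 1·0.266) / 1.234 = 5.601 mg/L.
Travel time t = 7600 m / 0.43 m/s = 1.767e+04 s = 0.2046 d.
C = 5.601·exp(−0.15·0.2046) = 5.601·0.9698 = 5.432 mg/L.

5.43 mg/L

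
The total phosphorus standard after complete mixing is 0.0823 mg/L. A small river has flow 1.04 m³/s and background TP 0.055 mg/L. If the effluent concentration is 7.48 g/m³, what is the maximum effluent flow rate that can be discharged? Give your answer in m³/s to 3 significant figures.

Mass balance at complete mixing: C_std·(Q_w + Q_r) = Q_w·C_e + Q_r·C_b.
Rearranging, Q_w = Q_r·(C_std − C_b)/(C_e − C_std) = 1.04·(0.0823 − 0.055) / (7.48 − 0.0823) = 0.003838 m³/s.

0.00384 m³/s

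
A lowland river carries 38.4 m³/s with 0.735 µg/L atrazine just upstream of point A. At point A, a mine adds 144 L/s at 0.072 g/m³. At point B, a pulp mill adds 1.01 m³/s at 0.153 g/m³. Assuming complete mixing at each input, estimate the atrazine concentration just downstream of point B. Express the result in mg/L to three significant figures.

0.735 µg/L = 0.000735 mg/L.
144 L/s = 0.144 m³/s.
After input A: C = (38.4·0.000735 + 0.144·0.072) / 38.54 = 0.001001 mg/L.
After input B: C = (38.54·0.001001 + 1.01·0.153) / 39.55 = 0.004882 mg/L.

0.00488 mg/L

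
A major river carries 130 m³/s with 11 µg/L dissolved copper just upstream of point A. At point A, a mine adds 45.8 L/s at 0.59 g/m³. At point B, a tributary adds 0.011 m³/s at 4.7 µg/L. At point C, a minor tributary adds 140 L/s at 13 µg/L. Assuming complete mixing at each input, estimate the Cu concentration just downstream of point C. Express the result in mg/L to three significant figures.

11 µg/L = 0.011 mg/L.
45.8 L/s = 0.0458 m³/s.
After input A: C = (130·0.011 + 0.0458·0.59) / 130 = 0.0112 mg/L.
4.7 µg/L = 0.0047 mg/L.
After input B: C = (130·0.0112 + 0.011·0.0047) / 130.1 = 0.0112 mg/L.
140 L/s = 0.14 m³/s.
13 µg/L = 0.013 mg/L.
After input C: C = (130.1·0.0112 + 0.14·0.013) / 130.2 = 0.01121 mg/L.

0.0112 mg/L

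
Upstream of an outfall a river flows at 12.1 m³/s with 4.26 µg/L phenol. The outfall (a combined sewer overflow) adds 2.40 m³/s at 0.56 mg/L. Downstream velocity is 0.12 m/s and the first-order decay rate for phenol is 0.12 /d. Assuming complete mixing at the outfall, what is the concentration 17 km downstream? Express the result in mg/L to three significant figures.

4.26 µg/L = 0.00426 mg/L.
After complete mixing, C₀ = (2.4·0.56 + 12.1·0.00426) / 14.5 = 0.09624 mg/L.
Travel time t = 1.7e+04 m / 0.12 m/s = 1.417e+05 s = 1.64 d.
C = 0.09624·exp(−0.12·1.64) = 0.09624·0.8214 = 0.07905 mg/L.

0.0791 mg/L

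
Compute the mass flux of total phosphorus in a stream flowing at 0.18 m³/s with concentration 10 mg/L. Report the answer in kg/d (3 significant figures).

Mass flux = Q·C = 0.18 m³/s × 10 g/m³ = 1.8 g/s.
= 1.8 g/s × 86.4 = 155.5 kg/d.

156 kg/d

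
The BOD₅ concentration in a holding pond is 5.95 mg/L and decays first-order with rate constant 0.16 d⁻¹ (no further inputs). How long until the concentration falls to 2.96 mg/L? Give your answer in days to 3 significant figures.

t = ln(C₀/C)/k = ln(5.95/2.96)/0.16 = 0.6982/0.16 = 4.364 d.

4.36 d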